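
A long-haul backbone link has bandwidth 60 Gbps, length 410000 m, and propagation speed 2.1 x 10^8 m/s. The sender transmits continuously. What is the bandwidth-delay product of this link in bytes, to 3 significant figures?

Propagation delay = 410000 / 210000000 = 0.00195238 s.
BDP = R × t_prop = 60000000000 × 0.00195238 = 117143000 bits.
In bytes: 117143000/8 = 14600000 bytes.

14600000 bytes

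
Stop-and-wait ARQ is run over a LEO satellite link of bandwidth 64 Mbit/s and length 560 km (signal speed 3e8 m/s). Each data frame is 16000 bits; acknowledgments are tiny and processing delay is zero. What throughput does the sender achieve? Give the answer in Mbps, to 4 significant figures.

4.017 Mbps

t_tx = L/R = 16000/64000000 = 0.00025 s.
t_prop = 560000/300000000 = 0.00186667 s; RTT = 0.00373333 s.
Cycle = t_tx + RTT = 0.00398333 s.
Throughput = L / cycle = 16000 / 0.00398333 = 4.017 Mbps.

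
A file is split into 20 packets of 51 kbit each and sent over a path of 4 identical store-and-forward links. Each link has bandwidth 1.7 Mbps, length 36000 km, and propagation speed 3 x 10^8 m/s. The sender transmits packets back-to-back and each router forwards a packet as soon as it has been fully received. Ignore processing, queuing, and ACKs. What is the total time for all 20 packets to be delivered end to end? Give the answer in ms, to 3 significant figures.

1170 ms

Per-hop transmission t_tx = L/R = 51000/1700000 = 30 ms.
Per-hop propagation t_prop = 36000000/300000000 = 120 ms.
Pipeline fill: first packet needs 4·t_tx to clear all hops; remaining 19 packets each add one t_tx.
Total = (4+20-1)·t_tx + 4·t_prop = 23·30 + 4·120 = 1170 ms.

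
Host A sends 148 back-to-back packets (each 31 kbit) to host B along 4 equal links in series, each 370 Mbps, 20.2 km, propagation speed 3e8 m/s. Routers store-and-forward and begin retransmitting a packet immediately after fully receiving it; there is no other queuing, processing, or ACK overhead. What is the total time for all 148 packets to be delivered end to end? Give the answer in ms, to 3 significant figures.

12.9 ms

Per-hop transmission t_tx = L/R = 31000/370000000 = 0.0837838 ms.
Per-hop propagation t_prop = 20200/300000000 = 0.0673333 ms.
Pipeline fill: first packet needs 4·t_tx to clear all hops; remaining 147 packets each add one t_tx.
Total = (4+148-1)·t_tx + 4·t_prop = 151·0.0837838 + 4·0.0673333 = 12.9 ms.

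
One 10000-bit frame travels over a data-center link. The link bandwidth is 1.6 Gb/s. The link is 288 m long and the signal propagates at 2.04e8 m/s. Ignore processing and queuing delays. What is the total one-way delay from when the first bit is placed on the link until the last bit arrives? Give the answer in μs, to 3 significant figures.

Transmission delay = L/R = 10000 / 1600000000 = 6.25 μs.
Propagation delay = d/s = 288 m / 204000000 m/s = 1.41176 μs.
Total = 7.66 μs.

7.66 μs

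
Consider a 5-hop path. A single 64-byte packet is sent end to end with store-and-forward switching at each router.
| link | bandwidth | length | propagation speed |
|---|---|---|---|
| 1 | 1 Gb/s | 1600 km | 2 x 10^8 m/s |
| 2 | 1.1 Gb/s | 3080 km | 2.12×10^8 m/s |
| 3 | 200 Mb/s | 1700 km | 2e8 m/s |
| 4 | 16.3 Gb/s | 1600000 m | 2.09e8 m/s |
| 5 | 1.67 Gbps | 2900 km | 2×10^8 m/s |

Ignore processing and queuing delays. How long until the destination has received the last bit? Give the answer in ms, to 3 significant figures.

53.2 ms

L = 64 × 8 = 512 bits.
Transmission delays (L/R per hop): 0.000512, 0.000465455, 0.00256, 3.1411e-05, 0.000306587 ms; sum = 0.00387545 ms.
Propagation delays (d/s per hop): 8, 14.5283, 8.5, 7.6555, 14.5 ms; sum = 53.1838 ms.
End-to-end = 53.2 ms.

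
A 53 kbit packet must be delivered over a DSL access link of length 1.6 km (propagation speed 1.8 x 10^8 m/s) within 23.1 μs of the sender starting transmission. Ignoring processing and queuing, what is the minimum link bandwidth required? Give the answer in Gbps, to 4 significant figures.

3.729 Gbps

Propagation delay = 1600 / 180000000 = 8.88889 μs.
Transmission budget = 23.1 − 8.88889 = 14.2111 μs.
R ≥ L / t_tx = 53000 bits / 1.42111e-05 s = 3.729 Gbps.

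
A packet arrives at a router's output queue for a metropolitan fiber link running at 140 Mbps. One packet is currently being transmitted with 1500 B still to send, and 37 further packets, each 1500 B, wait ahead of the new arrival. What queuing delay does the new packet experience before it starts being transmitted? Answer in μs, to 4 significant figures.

3257 μs

Each queued packet: L/R = 12000/140000000 = 85.7143 μs.
37 queued → 3171.43 μs.
Plus remaining 12000 bits of current packet: 85.7143 μs.
Queuing delay = 3257 μs.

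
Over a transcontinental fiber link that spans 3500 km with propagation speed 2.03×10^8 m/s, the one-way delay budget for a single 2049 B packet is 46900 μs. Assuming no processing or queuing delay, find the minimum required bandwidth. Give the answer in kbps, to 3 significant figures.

L = 16392 bits.
Propagation delay = 3500000 / 2.03e+08 = 17241.4 μs.
Transmission budget = 46900 − 17241.4 = 29658.6 μs.
R ≥ L / t_tx = 16392 bits / 0.0296586 s = 553 kbps.

553 kbps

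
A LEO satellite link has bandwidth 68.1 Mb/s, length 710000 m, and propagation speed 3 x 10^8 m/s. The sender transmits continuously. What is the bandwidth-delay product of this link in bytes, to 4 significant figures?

20150 bytes

Propagation delay = 710000 / 300000000 = 0.00236667 s.
BDP = R × t_prop = 68100000 × 0.00236667 = 161170 bits.
In bytes: 161170/8 = 20150 bytes.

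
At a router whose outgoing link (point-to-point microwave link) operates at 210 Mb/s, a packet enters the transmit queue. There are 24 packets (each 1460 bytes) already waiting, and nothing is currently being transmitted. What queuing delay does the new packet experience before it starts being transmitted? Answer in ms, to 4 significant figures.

1.335 ms

Each queued packet: L/R = 11680/210000000 = 0.055619 ms.
24 queued → 1.33486 ms.
Queuing delay = 1.335 ms.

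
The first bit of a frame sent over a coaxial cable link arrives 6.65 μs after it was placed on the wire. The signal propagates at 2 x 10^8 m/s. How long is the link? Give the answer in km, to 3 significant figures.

d = s × t_prop = 200000000 × 6.65e-06 = 1.33 km.

1.33 km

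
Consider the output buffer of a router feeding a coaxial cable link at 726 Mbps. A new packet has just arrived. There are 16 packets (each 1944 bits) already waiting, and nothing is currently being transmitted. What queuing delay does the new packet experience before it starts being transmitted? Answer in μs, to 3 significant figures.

42.8 μs

Each queued packet: L/R = 1944/726000000 = 2.67769 μs.
16 queued → 42.843 μs.
Queuing delay = 42.8 μs.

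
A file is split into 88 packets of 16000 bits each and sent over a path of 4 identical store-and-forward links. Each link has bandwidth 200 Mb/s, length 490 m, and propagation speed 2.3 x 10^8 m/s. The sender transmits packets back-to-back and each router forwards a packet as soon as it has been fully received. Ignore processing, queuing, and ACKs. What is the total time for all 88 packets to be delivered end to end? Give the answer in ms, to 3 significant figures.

Per-hop transmission t_tx = L/R = 16000/200000000 = 0.08 ms.
Per-hop propagation t_prop = 490/2.3e+08 = 0.00213043 ms.
Pipeline fill: first packet needs 4·t_tx to clear all hops; remaining 87 packets each add one t_tx.
Total = (4+88-1)·t_tx + 4·t_prop = 91·0.08 + 4·0.00213043 = 7.29 ms.

7.29 ms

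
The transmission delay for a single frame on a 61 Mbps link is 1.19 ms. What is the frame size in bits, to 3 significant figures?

L = R × t_tx = 61000000 b/s × 0.00119 s = 72590 bits.

72600 bits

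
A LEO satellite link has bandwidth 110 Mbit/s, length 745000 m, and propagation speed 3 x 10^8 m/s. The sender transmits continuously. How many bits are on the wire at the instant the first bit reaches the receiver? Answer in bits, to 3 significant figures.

Propagation delay = 745000 / 300000000 = 0.00248333 s.
BDP = R × t_prop = 110000000 × 0.00248333 = 273167 bits.

273000 bits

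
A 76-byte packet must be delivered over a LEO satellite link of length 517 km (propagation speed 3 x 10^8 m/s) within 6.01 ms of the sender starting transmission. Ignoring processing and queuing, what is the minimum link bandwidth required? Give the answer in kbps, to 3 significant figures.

L = 608 bits.
Propagation delay = 517000 / 300000000 = 1.72333 ms.
Transmission budget = 6.01 − 1.72333 = 4.28667 ms.
R ≥ L / t_tx = 608 bits / 0.00428667 s = 142 kbps.

142 kbps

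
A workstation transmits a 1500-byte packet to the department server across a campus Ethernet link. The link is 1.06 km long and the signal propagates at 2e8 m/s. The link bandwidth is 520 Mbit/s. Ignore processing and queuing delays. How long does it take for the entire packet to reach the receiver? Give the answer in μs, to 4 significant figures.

L = 1500 × 8 = 12000 bits.
Transmission delay = L/R = 12000 / 520000000 = 23.0769 μs.
Propagation delay = d/s = 1060 m / 200000000 m/s = 5.3 μs.
Total = 28.38 μs.

28.38 μs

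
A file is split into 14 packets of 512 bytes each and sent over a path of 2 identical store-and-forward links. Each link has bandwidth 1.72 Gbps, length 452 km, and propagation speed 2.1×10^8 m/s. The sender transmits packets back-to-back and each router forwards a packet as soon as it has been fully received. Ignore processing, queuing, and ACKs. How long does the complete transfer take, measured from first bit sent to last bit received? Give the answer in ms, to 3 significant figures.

Per-hop transmission t_tx = L/R = 4096/1720000000 = 0.0023814 ms.
Per-hop propagation t_prop = 452000/210000000 = 2.15238 ms.
Pipeline fill: first packet needs 2·t_tx to clear all hops; remaining 13 packets each add one t_tx.
Total = (2+14-1)·t_tx + 2·t_prop = 15·0.0023814 + 2·2.15238 = 4.34 ms.

4.34 ms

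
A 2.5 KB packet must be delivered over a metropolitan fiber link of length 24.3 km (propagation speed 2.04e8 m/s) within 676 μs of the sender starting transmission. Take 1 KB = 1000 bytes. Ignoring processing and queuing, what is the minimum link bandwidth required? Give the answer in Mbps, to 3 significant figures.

35.9 Mbps

L = 20000 bits.
Propagation delay = 24300 / 204000000 = 119.118 μs.
Transmission budget = 676 − 119.118 = 556.882 μs.
R ≥ L / t_tx = 20000 bits / 0.000556882 s = 35.9 Mbps.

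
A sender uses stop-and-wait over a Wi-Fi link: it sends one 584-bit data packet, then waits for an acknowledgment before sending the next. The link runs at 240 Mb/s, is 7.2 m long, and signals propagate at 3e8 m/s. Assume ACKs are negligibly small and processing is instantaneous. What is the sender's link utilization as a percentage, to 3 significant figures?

t_tx = L/R = 584/240000000 = 2.43333e-06 s.
t_prop = 7.2/300000000 = 2.4e-08 s; RTT = 4.8e-08 s.
Cycle = t_tx + RTT = 2.48133e-06 s.
Utilization = t_tx / cycle = 2.43333e-06/2.48133e-06 = 98.1 %.

98.1 %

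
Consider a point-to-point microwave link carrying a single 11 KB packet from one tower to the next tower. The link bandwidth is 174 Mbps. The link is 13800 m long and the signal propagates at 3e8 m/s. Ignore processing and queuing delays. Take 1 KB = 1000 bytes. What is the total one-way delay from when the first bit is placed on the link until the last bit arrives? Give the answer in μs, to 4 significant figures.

L = 88000 bits.
Transmission delay = L/R = 88000 / 174000000 = 505.747 μs.
Propagation delay = d/s = 13800 m / 300000000 m/s = 46 μs.
Total = 551.7 μs.

551.7 μs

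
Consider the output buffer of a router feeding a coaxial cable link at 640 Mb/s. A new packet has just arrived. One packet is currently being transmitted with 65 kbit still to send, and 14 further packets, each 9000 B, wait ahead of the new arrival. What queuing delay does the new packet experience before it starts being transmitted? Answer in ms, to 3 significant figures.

Each queued packet: L/R = 72000/640000000 = 0.1125 ms.
14 queued → 1.575 ms.
Plus remaining 65000 bits of current packet: 0.101563 ms.
Queuing delay = 1.68 ms.

1.68 ms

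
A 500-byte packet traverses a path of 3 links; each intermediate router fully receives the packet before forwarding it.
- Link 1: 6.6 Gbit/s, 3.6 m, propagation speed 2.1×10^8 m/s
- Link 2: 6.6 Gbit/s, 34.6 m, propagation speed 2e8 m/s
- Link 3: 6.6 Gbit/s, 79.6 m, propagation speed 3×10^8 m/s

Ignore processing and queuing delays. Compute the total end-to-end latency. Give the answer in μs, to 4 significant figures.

L = 500 × 8 = 4000 bits.
Transmission delay per hop = L/R = 4000/6600000000 = 0.606061 μs; 3 hops → 1.81818 μs.
Propagation delays (d/s per hop): 0.0171429, 0.173, 0.265333 μs; sum = 0.455476 μs.
End-to-end = 2.274 μs.

2.274 μs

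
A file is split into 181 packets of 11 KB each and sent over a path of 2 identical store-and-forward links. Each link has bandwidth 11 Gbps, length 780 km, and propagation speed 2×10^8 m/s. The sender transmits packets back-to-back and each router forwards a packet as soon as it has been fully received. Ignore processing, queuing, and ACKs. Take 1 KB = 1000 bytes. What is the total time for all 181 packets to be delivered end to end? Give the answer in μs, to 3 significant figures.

Per-hop transmission t_tx = L/R = 88000/11000000000 = 8 μs.
Per-hop propagation t_prop = 780000/200000000 = 3900 μs.
Pipeline fill: first packet needs 2·t_tx to clear all hops; remaining 180 packets each add one t_tx.
Total = (2+181-1)·t_tx + 2·t_prop = 182·8 + 2·3900 = 9260 μs.

9260 μs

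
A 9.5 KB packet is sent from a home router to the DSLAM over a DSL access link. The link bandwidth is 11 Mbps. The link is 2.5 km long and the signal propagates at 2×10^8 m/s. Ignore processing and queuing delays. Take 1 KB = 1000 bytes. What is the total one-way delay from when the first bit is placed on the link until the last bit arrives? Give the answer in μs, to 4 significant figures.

L = 76000 bits.
Transmission delay = L/R = 76000 / 11000000 = 6909.09 μs.
Propagation delay = d/s = 2500 m / 200000000 m/s = 12.5 μs.
Total = 6922 μs.

6922 μs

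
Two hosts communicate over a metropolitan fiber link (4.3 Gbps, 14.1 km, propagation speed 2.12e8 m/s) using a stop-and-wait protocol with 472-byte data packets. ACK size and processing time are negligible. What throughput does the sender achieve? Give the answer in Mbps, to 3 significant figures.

t_tx = L/R = 3776/4300000000 = 8.7814e-07 s.
t_prop = 14100/212000000 = 6.65094e-05 s; RTT = 0.000133019 s.
Cycle = t_tx + RTT = 0.000133897 s.
Throughput = L / cycle = 3776 / 0.000133897 = 28.2 Mbps.

28.2 Mbps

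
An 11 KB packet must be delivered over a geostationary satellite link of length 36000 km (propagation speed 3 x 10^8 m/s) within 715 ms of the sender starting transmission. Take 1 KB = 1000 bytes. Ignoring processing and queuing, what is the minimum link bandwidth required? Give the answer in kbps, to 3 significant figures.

L = 88000 bits.
Propagation delay = 36000000 / 300000000 = 120 ms.
Transmission budget = 715 − 120 = 595 ms.
R ≥ L / t_tx = 88000 bits / 0.595 s = 148 kbps.

148 kbps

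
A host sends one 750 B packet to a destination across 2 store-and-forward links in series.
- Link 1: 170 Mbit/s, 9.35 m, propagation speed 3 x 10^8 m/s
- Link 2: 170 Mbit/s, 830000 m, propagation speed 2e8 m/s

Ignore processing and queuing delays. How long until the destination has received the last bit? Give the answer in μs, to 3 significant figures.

4220 μs

L = 750 × 8 = 6000 bits.
Transmission delay per hop = L/R = 6000/170000000 = 35.2941 μs; 2 hops → 70.5882 μs.
Propagation delays (d/s per hop): 0.0311667, 4150 μs; sum = 4150.03 μs.
End-to-end = 4220 μs.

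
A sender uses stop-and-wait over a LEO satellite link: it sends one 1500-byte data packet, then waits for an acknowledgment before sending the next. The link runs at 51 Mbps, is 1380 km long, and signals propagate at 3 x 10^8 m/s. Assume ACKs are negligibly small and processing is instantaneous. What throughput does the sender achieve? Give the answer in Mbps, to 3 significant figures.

1.27 Mbps

t_tx = L/R = 12000/51000000 = 0.000235294 s.
t_prop = 1380000/300000000 = 0.0046 s; RTT = 0.0092 s.
Cycle = t_tx + RTT = 0.00943529 s.
Throughput = L / cycle = 12000 / 0.00943529 = 1.27 Mbps.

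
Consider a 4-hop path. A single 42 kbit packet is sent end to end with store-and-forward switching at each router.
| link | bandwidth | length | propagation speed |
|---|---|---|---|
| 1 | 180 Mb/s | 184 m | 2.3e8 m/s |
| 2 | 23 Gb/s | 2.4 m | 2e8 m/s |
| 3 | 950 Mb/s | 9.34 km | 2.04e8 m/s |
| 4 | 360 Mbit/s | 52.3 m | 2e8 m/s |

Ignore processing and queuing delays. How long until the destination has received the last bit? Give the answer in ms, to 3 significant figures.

0.443 ms

L = 42000 bits.
Transmission delays (L/R per hop): 0.233333, 0.00182609, 0.0442105, 0.116667 ms; sum = 0.396037 ms.
Propagation delays (d/s per hop): 0.0008, 1.2e-05, 0.0457843, 0.0002615 ms; sum = 0.0468578 ms.
End-to-end = 0.443 ms.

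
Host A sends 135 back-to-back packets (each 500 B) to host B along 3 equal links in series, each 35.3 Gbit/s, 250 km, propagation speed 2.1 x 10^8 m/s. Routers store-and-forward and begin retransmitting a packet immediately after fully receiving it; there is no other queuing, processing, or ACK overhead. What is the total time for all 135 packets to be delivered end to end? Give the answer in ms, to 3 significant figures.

3.59 ms

Per-hop transmission t_tx = L/R = 4000/35300000000 = 0.000113314 ms.
Per-hop propagation t_prop = 250000/210000000 = 1.19048 ms.
Pipeline fill: first packet needs 3·t_tx to clear all hops; remaining 134 packets each add one t_tx.
Total = (3+135-1)·t_tx + 3·t_prop = 137·0.000113314 + 3·1.19048 = 3.59 ms.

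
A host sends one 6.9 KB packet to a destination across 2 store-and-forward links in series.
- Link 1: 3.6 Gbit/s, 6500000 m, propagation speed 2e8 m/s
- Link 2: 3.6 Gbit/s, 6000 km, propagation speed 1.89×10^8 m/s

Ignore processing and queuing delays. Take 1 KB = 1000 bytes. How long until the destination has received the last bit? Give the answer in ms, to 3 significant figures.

64.3 ms

L = 55200 bits.
Transmission delay per hop = L/R = 55200/3600000000 = 0.0153333 ms; 2 hops → 0.0306667 ms.
Propagation delays (d/s per hop): 32.5, 31.746 ms; sum = 64.246 ms.
End-to-end = 64.3 ms.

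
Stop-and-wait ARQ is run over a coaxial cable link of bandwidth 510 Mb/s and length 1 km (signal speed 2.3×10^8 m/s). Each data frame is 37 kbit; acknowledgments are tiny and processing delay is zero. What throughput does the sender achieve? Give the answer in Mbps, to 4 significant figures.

455.4 Mbps

t_tx = L/R = 37000/510000000 = 7.2549e-05 s.
t_prop = 1000/2.3e+08 = 4.34783e-06 s; RTT = 8.69565e-06 s.
Cycle = t_tx + RTT = 8.12447e-05 s.
Throughput = L / cycle = 37000 / 8.12447e-05 = 455.4 Mbps.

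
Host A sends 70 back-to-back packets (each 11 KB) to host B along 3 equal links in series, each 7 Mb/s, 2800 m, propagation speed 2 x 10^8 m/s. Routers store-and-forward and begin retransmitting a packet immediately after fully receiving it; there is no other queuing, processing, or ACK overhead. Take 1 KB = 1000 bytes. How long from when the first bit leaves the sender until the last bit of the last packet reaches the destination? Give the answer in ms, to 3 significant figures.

905 ms

Per-hop transmission t_tx = L/R = 88000/7000000 = 12.5714 ms.
Per-hop propagation t_prop = 2800/200000000 = 0.014 ms.
Pipeline fill: first packet needs 3·t_tx to clear all hops; remaining 69 packets each add one t_tx.
Total = (3+70-1)·t_tx + 3·t_prop = 72·12.5714 + 3·0.014 = 905 ms.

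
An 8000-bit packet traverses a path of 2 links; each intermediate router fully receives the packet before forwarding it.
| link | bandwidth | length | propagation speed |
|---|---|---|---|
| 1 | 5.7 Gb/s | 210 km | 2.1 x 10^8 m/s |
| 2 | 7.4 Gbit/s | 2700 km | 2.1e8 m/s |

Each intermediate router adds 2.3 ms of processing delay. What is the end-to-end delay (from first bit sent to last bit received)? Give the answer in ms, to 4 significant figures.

Transmission delays (L/R per hop): 0.00140351, 0.00108108 ms; sum = 0.00248459 ms.
Propagation delays (d/s per hop): 1, 12.8571 ms; sum = 13.8571 ms.
Processing at 1 router(s): 1 × 2.3 ms = 2.3 ms.
End-to-end = 16.16 ms.

16.16 ms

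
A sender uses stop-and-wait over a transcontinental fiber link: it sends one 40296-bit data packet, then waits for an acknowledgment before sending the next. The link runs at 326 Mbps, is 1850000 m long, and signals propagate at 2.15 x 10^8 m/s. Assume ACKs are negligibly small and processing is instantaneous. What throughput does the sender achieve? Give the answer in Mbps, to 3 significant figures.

2.32 Mbps

t_tx = L/R = 40296/326000000 = 0.000123607 s.
t_prop = 1850000/215000000 = 0.00860465 s; RTT = 0.0172093 s.
Cycle = t_tx + RTT = 0.0173329 s.
Throughput = L / cycle = 40296 / 0.0173329 = 2.32 Mbps.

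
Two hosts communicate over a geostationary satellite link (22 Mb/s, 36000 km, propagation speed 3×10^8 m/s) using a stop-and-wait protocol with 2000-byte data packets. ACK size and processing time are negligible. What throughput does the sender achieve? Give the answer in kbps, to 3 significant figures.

t_tx = L/R = 16000/22000000 = 0.000727273 s.
t_prop = 36000000/300000000 = 0.12 s; RTT = 0.24 s.
Cycle = t_tx + RTT = 0.240727 s.
Throughput = L / cycle = 16000 / 0.240727 = 66.5 kbps.

66.5 kbps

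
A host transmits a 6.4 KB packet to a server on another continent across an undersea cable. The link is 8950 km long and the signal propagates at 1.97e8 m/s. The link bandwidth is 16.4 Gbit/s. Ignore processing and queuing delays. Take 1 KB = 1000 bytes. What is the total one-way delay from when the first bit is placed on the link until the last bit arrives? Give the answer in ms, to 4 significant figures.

45.43 ms

L = 51200 bits.
Transmission delay = L/R = 51200 / 1.64e+10 = 0.00312195 ms.
Propagation delay = d/s = 8950000 m / 197000000 m/s = 45.4315 ms.
Total = 45.43 ms.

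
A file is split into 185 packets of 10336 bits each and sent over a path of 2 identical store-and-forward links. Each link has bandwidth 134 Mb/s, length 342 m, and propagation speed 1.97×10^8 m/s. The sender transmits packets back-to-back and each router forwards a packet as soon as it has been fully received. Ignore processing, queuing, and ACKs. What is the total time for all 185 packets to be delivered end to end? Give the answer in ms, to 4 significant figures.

Per-hop transmission t_tx = L/R = 10336/134000000 = 0.0771343 ms.
Per-hop propagation t_prop = 342/197000000 = 0.00173604 ms.
Pipeline fill: first packet needs 2·t_tx to clear all hops; remaining 184 packets each add one t_tx.
Total = (2+185-1)·t_tx + 2·t_prop = 186·0.0771343 + 2·0.00173604 = 14.35 ms.

14.35 ms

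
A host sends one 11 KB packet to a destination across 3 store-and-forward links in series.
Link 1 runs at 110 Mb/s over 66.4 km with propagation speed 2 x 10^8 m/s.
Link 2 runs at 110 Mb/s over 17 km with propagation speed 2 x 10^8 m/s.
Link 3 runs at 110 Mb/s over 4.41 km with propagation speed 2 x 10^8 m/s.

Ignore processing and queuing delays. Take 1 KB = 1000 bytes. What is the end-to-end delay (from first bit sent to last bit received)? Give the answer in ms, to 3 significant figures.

2.84 ms

L = 88000 bits.
Transmission delay per hop = L/R = 88000/110000000 = 0.8 ms; 3 hops → 2.4 ms.
Propagation delays (d/s per hop): 0.332, 0.085, 0.02205 ms; sum = 0.43905 ms.
End-to-end = 2.84 ms.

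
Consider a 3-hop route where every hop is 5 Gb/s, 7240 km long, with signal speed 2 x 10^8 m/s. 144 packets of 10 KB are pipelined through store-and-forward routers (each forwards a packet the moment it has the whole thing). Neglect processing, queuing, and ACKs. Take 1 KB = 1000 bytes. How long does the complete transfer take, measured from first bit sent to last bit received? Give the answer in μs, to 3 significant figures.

111000 μs

Per-hop transmission t_tx = L/R = 80000/5000000000 = 16 μs.
Per-hop propagation t_prop = 7240000/200000000 = 36200 μs.
Pipeline fill: first packet needs 3·t_tx to clear all hops; remaining 143 packets each add one t_tx.
Total = (3+144-1)·t_tx + 3·t_prop = 146·16 + 3·36200 = 111000 μs.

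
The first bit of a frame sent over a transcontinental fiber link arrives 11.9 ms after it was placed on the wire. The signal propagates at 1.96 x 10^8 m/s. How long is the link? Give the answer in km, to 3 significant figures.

2330 km

d = s × t_prop = 196000000 × 0.0119 = 2330 km.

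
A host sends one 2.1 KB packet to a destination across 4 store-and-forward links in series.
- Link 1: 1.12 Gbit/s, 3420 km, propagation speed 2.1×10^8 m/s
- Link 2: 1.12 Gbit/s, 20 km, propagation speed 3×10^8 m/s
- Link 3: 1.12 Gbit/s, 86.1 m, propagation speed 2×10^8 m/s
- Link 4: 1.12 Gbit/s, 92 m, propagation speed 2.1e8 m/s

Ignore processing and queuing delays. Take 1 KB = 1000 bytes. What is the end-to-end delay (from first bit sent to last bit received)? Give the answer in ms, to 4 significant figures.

16.41 ms

L = 16800 bits.
Transmission delay per hop = L/R = 16800/1120000000 = 0.015 ms; 4 hops → 0.06 ms.
Propagation delays (d/s per hop): 16.2857, 0.0666667, 0.0004305, 0.000438095 ms; sum = 16.3532 ms.
End-to-end = 16.41 ms.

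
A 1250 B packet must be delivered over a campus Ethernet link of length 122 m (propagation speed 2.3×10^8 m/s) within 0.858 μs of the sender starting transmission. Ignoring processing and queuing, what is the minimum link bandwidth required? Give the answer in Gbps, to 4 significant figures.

30.53 Gbps

L = 10000 bits.
Propagation delay = 122 / 2.3e+08 = 0.530435 μs.
Transmission budget = 0.858 − 0.530435 = 0.327565 μs.
R ≥ L / t_tx = 10000 bits / 3.27565e-07 s = 30.53 Gbps.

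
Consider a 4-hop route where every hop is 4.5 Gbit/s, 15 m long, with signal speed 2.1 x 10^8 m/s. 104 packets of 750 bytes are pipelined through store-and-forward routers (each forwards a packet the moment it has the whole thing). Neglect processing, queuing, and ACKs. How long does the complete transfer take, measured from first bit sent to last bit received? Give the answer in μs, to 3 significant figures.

143 μs

Per-hop transmission t_tx = L/R = 6000/4500000000 = 1.33333 μs.
Per-hop propagation t_prop = 15/210000000 = 0.0714286 μs.
Pipeline fill: first packet needs 4·t_tx to clear all hops; remaining 103 packets each add one t_tx.
Total = (4+104-1)·t_tx + 4·t_prop = 107·1.33333 + 4·0.0714286 = 143 μs.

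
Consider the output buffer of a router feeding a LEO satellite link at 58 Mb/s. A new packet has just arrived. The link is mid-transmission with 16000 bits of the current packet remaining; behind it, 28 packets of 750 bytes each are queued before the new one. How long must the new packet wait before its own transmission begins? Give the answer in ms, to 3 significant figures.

Each queued packet: L/R = 6000/58000000 = 0.103448 ms.
28 queued → 2.89655 ms.
Plus remaining 16000 bits of current packet: 0.275862 ms.
Queuing delay = 3.17 ms.

3.17 ms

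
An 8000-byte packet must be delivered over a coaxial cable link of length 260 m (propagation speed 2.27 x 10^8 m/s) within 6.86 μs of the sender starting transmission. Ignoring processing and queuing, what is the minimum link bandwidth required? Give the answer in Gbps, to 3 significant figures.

11.2 Gbps

L = 64000 bits.
Propagation delay = 260 / 227000000 = 1.14537 μs.
Transmission budget = 6.86 − 1.14537 = 5.71463 μs.
R ≥ L / t_tx = 64000 bits / 5.71463e-06 s = 11.2 Gbps.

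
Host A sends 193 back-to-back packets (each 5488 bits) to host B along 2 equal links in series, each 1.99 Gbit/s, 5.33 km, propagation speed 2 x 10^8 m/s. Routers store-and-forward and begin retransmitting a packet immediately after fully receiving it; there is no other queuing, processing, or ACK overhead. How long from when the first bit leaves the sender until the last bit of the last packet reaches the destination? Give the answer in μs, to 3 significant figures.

Per-hop transmission t_tx = L/R = 5488/1990000000 = 2.75779 μs.
Per-hop propagation t_prop = 5330/200000000 = 26.65 μs.
Pipeline fill: first packet needs 2·t_tx to clear all hops; remaining 192 packets each add one t_tx.
Total = (2+193-1)·t_tx + 2·t_prop = 194·2.75779 + 2·26.65 = 588 μs.

588 μs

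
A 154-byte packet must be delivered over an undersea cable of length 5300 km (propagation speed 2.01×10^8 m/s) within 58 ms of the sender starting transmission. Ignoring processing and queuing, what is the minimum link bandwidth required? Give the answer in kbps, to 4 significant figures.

38.95 kbps

L = 1232 bits.
Propagation delay = 5300000 / 2.01e+08 = 26.3682 ms.
Transmission budget = 58 − 26.3682 = 31.6318 ms.
R ≥ L / t_tx = 1232 bits / 0.0316318 s = 38.95 kbps.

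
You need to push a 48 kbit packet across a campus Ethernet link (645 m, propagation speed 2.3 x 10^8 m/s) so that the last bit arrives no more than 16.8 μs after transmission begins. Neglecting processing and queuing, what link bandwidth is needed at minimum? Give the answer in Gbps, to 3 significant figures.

Propagation delay = 645 / 2.3e+08 = 2.80435 μs.
Transmission budget = 16.8 − 2.80435 = 13.9957 μs.
R ≥ L / t_tx = 48000 bits / 1.39957e-05 s = 3.43 Gbps.

3.43 Gbps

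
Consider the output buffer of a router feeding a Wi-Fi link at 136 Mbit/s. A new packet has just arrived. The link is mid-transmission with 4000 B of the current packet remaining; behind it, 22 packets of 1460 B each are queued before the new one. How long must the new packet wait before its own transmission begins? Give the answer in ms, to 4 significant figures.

2.125 ms

Each queued packet: L/R = 11680/136000000 = 0.0858824 ms.
22 queued → 1.88941 ms.
Plus remaining 32000 bits of current packet: 0.235294 ms.
Queuing delay = 2.125 ms.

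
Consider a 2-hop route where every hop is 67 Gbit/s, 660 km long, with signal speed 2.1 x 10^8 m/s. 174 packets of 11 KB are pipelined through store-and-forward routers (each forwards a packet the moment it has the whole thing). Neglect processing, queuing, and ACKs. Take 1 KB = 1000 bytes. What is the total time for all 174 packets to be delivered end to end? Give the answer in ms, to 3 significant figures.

6.52 ms

Per-hop transmission t_tx = L/R = 88000/67000000000 = 0.00131343 ms.
Per-hop propagation t_prop = 660000/210000000 = 3.14286 ms.
Pipeline fill: first packet needs 2·t_tx to clear all hops; remaining 173 packets each add one t_tx.
Total = (2+174-1)·t_tx + 2·t_prop = 175·0.00131343 + 2·3.14286 = 6.52 ms.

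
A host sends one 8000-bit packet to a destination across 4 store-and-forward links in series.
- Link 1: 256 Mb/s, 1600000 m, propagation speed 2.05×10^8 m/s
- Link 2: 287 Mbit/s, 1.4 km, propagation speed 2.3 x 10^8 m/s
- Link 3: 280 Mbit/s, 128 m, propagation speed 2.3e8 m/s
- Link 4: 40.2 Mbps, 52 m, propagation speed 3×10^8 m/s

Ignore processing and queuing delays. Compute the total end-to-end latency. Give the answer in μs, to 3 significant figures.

Transmission delays (L/R per hop): 31.25, 27.8746, 28.5714, 199.005 μs; sum = 286.701 μs.
Propagation delays (d/s per hop): 7804.88, 6.08696, 0.556522, 0.173333 μs; sum = 7811.69 μs.
End-to-end = 8100 μs.

8100 μs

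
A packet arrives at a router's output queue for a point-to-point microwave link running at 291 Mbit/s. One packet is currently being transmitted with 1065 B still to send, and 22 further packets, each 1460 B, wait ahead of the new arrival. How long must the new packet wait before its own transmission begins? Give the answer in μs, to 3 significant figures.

912 μs

Each queued packet: L/R = 11680/291000000 = 40.1375 μs.
22 queued → 883.024 μs.
Plus remaining 8520 bits of current packet: 29.2784 μs.
Queuing delay = 912 μs.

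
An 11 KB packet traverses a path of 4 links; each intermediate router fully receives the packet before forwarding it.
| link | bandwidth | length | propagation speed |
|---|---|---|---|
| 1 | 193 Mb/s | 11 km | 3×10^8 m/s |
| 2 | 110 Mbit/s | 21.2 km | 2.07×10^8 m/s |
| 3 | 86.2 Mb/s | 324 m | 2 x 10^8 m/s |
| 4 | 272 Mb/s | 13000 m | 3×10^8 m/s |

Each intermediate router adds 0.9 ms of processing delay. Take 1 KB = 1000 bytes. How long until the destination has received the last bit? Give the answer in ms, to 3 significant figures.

L = 88000 bits.
Transmission delays (L/R per hop): 0.455959, 0.8, 1.02088, 0.323529 ms; sum = 2.60037 ms.
Propagation delays (d/s per hop): 0.0366667, 0.102415, 0.00162, 0.0433333 ms; sum = 0.184035 ms.
Processing at 3 router(s): 3 × 0.9 ms = 2.7 ms.
End-to-end = 5.48 ms.

5.48 ms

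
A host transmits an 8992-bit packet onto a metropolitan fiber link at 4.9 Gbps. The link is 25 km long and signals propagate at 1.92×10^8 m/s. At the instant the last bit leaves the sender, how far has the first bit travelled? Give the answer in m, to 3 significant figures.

t_tx = L/R = 8992/4900000000 = 1.8351e-06 s.
Distance = s × t_tx = 192000000 × 1.8351e-06 = 352 m.

352 m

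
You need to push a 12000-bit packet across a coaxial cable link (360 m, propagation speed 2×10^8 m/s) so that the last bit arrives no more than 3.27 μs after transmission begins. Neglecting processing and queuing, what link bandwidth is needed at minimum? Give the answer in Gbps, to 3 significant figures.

8.16 Gbps

Propagation delay = 360 / 200000000 = 1.8 μs.
Transmission budget = 3.27 − 1.8 = 1.47 μs.
R ≥ L / t_tx = 12000 bits / 1.47e-06 s = 8.16 Gbps.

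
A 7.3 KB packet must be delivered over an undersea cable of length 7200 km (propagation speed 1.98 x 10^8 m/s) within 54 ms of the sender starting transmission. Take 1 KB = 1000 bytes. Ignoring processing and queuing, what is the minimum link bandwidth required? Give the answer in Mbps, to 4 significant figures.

L = 58400 bits.
Propagation delay = 7200000 / 198000000 = 36.3636 ms.
Transmission budget = 54 − 36.3636 = 17.6364 ms.
R ≥ L / t_tx = 58400 bits / 0.0176364 s = 3.311 Mbps.

3.311 Mbps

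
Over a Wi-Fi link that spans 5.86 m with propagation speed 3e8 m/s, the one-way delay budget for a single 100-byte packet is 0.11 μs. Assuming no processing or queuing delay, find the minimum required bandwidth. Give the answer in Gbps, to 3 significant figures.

L = 800 bits.
Propagation delay = 5.86 / 300000000 = 0.0195333 μs.
Transmission budget = 0.11 − 0.0195333 = 0.0904667 μs.
R ≥ L / t_tx = 800 bits / 9.04667e-08 s = 8.84 Gbps.

8.84 Gbps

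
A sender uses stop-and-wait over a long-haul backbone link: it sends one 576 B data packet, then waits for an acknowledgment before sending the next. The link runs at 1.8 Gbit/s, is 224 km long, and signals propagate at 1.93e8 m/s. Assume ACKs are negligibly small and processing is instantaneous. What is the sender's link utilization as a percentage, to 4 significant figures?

0.1102 %

t_tx = L/R = 4608/1800000000 = 2.56e-06 s.
t_prop = 224000/193000000 = 0.00116062 s; RTT = 0.00232124 s.
Cycle = t_tx + RTT = 0.0023238 s.
Utilization = t_tx / cycle = 2.56e-06/0.0023238 = 0.1102 %.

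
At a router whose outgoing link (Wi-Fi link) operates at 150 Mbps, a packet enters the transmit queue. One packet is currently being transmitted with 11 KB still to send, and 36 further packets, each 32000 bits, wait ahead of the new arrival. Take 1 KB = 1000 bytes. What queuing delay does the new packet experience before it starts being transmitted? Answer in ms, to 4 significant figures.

8.267 ms

Each queued packet: L/R = 32000/150000000 = 0.213333 ms.
36 queued → 7.68 ms.
Plus remaining 88000 bits of current packet: 0.586667 ms.
Queuing delay = 8.267 ms.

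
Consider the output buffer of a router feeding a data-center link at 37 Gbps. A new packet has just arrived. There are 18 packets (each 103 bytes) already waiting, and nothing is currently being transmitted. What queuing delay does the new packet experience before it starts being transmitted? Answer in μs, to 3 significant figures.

0.401 μs

Each queued packet: L/R = 824/37000000000 = 0.0222703 μs.
18 queued → 0.400865 μs.
Queuing delay = 0.401 μs.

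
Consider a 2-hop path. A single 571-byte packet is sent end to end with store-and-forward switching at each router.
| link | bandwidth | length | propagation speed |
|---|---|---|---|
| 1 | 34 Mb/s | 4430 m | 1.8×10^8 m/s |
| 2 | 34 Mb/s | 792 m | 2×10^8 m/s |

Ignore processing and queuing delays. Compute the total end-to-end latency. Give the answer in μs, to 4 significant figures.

L = 571 × 8 = 4568 bits.
Transmission delay per hop = L/R = 4568/34000000 = 134.353 μs; 2 hops → 268.706 μs.
Propagation delays (d/s per hop): 24.6111, 3.96 μs; sum = 28.5711 μs.
End-to-end = 297.3 μs.

297.3 μs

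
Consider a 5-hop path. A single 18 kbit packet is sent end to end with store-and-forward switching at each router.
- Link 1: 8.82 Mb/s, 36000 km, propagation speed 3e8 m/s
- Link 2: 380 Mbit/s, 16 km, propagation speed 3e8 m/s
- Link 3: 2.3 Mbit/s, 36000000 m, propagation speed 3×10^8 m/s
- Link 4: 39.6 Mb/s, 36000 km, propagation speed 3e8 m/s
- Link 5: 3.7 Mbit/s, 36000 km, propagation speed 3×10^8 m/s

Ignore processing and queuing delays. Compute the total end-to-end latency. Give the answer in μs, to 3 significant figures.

495000 μs

L = 18000 bits.
Transmission delays (L/R per hop): 2040.82, 47.3684, 7826.09, 454.545, 4864.86 μs; sum = 15233.7 μs.
Propagation delays (d/s per hop): 120000, 53.3333, 120000, 120000, 120000 μs; sum = 480053 μs.
End-to-end = 495000 μs.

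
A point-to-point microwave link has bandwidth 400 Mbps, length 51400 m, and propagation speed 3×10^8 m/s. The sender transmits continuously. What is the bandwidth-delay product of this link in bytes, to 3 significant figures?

Propagation delay = 51400 / 300000000 = 0.000171333 s.
BDP = R × t_prop = 400000000 × 0.000171333 = 68533.3 bits.
In bytes: 68533.3/8 = 8570 bytes.

8570 bytes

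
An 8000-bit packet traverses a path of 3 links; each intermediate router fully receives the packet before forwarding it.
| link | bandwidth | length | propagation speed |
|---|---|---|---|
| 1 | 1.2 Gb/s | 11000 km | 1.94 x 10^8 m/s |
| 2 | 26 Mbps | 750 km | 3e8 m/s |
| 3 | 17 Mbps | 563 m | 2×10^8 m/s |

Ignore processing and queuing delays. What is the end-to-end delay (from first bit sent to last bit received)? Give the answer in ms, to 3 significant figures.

60.0 ms

Transmission delays (L/R per hop): 0.00666667, 0.307692, 0.470588 ms; sum = 0.784947 ms.
Propagation delays (d/s per hop): 56.701, 2.5, 0.002815 ms; sum = 59.2038 ms.
End-to-end = 60.0 ms.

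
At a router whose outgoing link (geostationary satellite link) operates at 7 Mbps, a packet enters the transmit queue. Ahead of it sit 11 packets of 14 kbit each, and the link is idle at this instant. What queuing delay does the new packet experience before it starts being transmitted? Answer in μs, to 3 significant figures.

Each queued packet: L/R = 14000/7000000 = 2000 μs.
11 queued → 22000 μs.
Queuing delay = 22000 μs.

22000 μs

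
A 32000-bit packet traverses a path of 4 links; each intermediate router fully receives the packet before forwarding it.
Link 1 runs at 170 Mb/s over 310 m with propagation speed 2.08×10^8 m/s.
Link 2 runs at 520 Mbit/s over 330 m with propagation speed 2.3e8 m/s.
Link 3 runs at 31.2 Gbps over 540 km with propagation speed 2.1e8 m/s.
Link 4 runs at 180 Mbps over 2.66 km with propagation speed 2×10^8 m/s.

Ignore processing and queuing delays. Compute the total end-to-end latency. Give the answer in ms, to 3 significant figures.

3.02 ms

Transmission delays (L/R per hop): 0.188235, 0.0615385, 0.00102564, 0.177778 ms; sum = 0.428577 ms.
Propagation delays (d/s per hop): 0.00149038, 0.00143478, 2.57143, 0.0133 ms; sum = 2.58765 ms.
End-to-end = 3.02 ms.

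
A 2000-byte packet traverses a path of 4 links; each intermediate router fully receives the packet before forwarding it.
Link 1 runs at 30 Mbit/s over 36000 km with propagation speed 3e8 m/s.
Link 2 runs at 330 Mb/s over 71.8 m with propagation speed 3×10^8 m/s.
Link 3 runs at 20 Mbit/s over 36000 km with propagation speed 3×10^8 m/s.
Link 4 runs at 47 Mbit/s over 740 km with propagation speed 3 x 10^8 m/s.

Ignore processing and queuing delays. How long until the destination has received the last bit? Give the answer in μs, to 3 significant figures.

244000 μs

L = 2000 × 8 = 16000 bits.
Transmission delays (L/R per hop): 533.333, 48.4848, 800, 340.426 μs; sum = 1722.24 μs.
Propagation delays (d/s per hop): 120000, 0.239333, 120000, 2466.67 μs; sum = 242467 μs.
End-to-end = 244000 μs.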